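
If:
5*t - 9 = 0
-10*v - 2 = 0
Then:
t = 9/5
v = -1/5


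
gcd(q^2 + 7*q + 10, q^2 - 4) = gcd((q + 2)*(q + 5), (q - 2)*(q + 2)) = q + 2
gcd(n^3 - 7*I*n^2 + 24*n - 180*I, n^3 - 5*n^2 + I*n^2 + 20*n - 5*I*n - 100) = n + 5*I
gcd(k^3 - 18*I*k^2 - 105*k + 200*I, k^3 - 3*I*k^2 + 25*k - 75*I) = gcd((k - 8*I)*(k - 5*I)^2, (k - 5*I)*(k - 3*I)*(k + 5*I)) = k - 5*I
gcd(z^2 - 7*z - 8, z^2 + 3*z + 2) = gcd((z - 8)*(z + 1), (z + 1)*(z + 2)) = z + 1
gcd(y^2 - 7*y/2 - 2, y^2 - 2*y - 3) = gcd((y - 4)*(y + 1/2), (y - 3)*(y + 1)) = 1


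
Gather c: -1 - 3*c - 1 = -3*c - 2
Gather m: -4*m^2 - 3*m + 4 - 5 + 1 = -4*m^2 - 3*m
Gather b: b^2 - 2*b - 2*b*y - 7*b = b^2 + b*(-2*y - 9)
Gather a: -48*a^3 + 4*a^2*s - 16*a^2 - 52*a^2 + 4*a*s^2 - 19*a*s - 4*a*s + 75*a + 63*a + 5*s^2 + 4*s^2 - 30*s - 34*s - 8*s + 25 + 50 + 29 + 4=-48*a^3 + a^2*(4*s - 68) + a*(4*s^2 - 23*s + 138) + 9*s^2 - 72*s + 108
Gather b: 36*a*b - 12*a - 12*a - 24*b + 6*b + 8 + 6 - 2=-24*a + b*(36*a - 18) + 12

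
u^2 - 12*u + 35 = (u - 7)*(u - 5)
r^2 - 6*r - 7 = (r - 7)*(r + 1)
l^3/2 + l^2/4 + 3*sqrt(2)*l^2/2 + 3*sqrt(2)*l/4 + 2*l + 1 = (l/2 + sqrt(2))*(l + 1/2)*(l + sqrt(2))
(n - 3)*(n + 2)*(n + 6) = n^3 + 5*n^2 - 12*n - 36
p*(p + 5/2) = p^2 + 5*p/2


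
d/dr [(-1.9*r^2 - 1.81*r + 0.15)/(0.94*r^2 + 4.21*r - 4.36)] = (-6.2976*r^2 + 16.286*r + 7.2601)/(0.8836*r^4 + 7.9148*r^3 + 9.5273*r^2 - 36.7112*r + 19.0096)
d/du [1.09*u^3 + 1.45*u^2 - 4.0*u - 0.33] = 3.27*u^2 + 2.9*u - 4.0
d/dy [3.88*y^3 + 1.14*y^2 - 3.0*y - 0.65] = 11.64*y^2 + 2.28*y - 3.0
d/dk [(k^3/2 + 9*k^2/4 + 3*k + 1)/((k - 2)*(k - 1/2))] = (4*k^4 - 20*k^3 - 57*k^2 + 20*k + 44)/(2*(4*k^4 - 20*k^3 + 33*k^2 - 20*k + 4))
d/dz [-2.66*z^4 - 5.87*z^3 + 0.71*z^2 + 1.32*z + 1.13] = -10.64*z^3 - 17.61*z^2 + 1.42*z + 1.32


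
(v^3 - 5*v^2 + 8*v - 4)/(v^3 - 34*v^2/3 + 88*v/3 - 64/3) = 3*(v^2 - 3*v + 2)/(3*v^2 - 28*v + 32)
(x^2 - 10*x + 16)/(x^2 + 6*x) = (x^2 - 10*x + 16)/(x*(x + 6))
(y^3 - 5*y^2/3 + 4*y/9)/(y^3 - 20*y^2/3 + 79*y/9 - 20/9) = y/(y - 5)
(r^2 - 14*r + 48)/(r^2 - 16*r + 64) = (r - 6)/(r - 8)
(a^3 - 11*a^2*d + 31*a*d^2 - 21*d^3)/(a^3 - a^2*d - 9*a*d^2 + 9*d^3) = (a - 7*d)/(a + 3*d)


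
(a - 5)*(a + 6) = a^2 + a - 30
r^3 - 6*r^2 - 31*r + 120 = (r - 8)*(r - 3)*(r + 5)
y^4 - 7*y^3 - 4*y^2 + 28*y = y*(y - 7)*(y - 2)*(y + 2)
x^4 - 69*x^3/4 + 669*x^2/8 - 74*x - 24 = (x - 8)^2*(x - 3/2)*(x + 1/4)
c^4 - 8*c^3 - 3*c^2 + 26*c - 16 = (c - 8)*(c - 1)^2*(c + 2)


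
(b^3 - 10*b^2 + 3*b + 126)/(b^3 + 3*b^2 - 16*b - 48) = (b^2 - 13*b + 42)/(b^2 - 16)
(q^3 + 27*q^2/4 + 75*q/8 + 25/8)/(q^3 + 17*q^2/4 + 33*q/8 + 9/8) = (4*q^2 + 25*q + 25)/(4*q^2 + 15*q + 9)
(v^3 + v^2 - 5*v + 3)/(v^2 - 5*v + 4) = (v^2 + 2*v - 3)/(v - 4)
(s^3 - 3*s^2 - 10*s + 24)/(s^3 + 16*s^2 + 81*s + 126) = (s^2 - 6*s + 8)/(s^2 + 13*s + 42)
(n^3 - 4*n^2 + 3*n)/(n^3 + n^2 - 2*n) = (n - 3)/(n + 2)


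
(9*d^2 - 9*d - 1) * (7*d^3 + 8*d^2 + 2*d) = 63*d^5 + 9*d^4 - 61*d^3 - 26*d^2 - 2*d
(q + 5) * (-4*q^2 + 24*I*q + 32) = -4*q^3 - 20*q^2 + 24*I*q^2 + 32*q + 120*I*q + 160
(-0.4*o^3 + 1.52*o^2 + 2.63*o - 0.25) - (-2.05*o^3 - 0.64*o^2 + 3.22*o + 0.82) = 1.65*o^3 + 2.16*o^2 - 0.59*o - 1.07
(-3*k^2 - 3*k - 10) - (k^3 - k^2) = -k^3 - 2*k^2 - 3*k - 10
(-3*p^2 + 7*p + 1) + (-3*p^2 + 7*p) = -6*p^2 + 14*p + 1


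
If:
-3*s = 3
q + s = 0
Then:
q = 1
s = -1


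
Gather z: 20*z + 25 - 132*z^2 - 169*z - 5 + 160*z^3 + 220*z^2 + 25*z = 160*z^3 + 88*z^2 - 124*z + 20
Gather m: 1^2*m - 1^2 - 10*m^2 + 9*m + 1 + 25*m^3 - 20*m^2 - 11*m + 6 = 25*m^3 - 30*m^2 - m + 6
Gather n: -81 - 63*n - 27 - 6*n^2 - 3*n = -6*n^2 - 66*n - 108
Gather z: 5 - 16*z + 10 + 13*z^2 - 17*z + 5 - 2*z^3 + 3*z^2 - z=-2*z^3 + 16*z^2 - 34*z + 20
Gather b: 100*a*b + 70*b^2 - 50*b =70*b^2 + b*(100*a - 50)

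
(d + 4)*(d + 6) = d^2 + 10*d + 24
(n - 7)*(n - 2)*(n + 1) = n^3 - 8*n^2 + 5*n + 14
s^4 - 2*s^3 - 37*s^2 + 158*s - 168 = (s - 4)*(s - 3)*(s - 2)*(s + 7)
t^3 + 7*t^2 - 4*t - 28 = (t - 2)*(t + 2)*(t + 7)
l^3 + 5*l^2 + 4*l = l*(l + 1)*(l + 4)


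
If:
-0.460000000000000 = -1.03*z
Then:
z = 0.45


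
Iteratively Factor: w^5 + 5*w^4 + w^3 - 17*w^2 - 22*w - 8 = (w + 4)*(w^4 + w^3 - 3*w^2 - 5*w - 2) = (w - 2)*(w + 4)*(w^3 + 3*w^2 + 3*w + 1) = (w - 2)*(w + 1)*(w + 4)*(w^2 + 2*w + 1) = (w - 2)*(w + 1)^2*(w + 4)*(w + 1)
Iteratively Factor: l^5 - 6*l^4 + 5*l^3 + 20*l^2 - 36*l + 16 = (l - 4)*(l^4 - 2*l^3 - 3*l^2 + 8*l - 4) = (l - 4)*(l - 1)*(l^3 - l^2 - 4*l + 4) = (l - 4)*(l - 1)*(l + 2)*(l^2 - 3*l + 2) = (l - 4)*(l - 1)^2*(l + 2)*(l - 2)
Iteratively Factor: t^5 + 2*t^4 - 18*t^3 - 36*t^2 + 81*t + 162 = (t - 3)*(t^4 + 5*t^3 - 3*t^2 - 45*t - 54) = (t - 3)*(t + 2)*(t^3 + 3*t^2 - 9*t - 27) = (t - 3)^2*(t + 2)*(t^2 + 6*t + 9) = (t - 3)^2*(t + 2)*(t + 3)*(t + 3)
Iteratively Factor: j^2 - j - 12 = (j + 3)*(j - 4)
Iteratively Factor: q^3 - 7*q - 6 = (q + 2)*(q^2 - 2*q - 3) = (q + 1)*(q + 2)*(q - 3)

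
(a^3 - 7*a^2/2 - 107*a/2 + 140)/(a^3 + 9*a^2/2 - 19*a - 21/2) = (2*a^2 - 21*a + 40)/(2*a^2 - 5*a - 3)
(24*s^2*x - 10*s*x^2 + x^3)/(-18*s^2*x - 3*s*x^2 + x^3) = (-4*s + x)/(3*s + x)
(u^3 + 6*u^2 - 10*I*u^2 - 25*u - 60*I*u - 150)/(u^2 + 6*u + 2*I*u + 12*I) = (u^2 - 10*I*u - 25)/(u + 2*I)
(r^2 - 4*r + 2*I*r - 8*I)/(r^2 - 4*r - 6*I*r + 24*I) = (r + 2*I)/(r - 6*I)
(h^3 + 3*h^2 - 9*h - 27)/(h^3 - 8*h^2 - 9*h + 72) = (h + 3)/(h - 8)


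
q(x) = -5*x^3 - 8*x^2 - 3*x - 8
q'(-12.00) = -1971.00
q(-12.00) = 7516.00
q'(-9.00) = -1074.00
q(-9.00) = 3016.00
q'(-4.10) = -189.55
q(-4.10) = 214.42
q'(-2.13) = -36.97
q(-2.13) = 10.41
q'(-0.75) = 0.56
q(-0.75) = -8.14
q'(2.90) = -175.55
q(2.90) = -205.92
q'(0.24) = -7.70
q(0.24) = -9.25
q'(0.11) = -4.94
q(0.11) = -8.43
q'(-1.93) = -27.99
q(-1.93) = 3.94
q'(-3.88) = -166.74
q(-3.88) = 175.26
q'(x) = -15*x^2 - 16*x - 3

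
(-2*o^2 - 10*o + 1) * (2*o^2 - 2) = -4*o^4 - 20*o^3 + 6*o^2 + 20*o - 2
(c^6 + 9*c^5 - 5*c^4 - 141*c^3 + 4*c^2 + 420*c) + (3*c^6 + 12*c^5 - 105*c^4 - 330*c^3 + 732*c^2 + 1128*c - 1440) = 4*c^6 + 21*c^5 - 110*c^4 - 471*c^3 + 736*c^2 + 1548*c - 1440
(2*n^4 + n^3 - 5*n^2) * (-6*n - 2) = -12*n^5 - 10*n^4 + 28*n^3 + 10*n^2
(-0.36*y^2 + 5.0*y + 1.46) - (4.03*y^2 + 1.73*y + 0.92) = -4.39*y^2 + 3.27*y + 0.54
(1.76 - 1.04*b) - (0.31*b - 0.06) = 1.82 - 1.35*b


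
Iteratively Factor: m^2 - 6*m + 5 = (m - 1)*(m - 5)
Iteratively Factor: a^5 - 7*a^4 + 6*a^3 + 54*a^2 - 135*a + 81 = (a - 1)*(a^4 - 6*a^3 + 54*a - 81) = (a - 1)*(a + 3)*(a^3 - 9*a^2 + 27*a - 27) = (a - 3)*(a - 1)*(a + 3)*(a^2 - 6*a + 9) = (a - 3)^2*(a - 1)*(a + 3)*(a - 3)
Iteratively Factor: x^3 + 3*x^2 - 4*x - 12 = (x + 2)*(x^2 + x - 6) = (x - 2)*(x + 2)*(x + 3)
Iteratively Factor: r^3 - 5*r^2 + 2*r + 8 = (r - 2)*(r^2 - 3*r - 4) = (r - 4)*(r - 2)*(r + 1)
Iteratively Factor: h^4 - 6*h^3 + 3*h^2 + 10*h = (h + 1)*(h^3 - 7*h^2 + 10*h) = h*(h + 1)*(h^2 - 7*h + 10) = h*(h - 5)*(h + 1)*(h - 2)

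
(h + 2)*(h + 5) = h^2 + 7*h + 10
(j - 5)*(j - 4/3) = j^2 - 19*j/3 + 20/3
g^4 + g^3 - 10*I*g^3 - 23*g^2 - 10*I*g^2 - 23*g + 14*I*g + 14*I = (g - 7*I)*(g - 2*I)*(-I*g - I)*(I*g + 1)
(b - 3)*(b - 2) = b^2 - 5*b + 6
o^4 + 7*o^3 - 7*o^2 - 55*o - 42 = (o - 3)*(o + 1)*(o + 2)*(o + 7)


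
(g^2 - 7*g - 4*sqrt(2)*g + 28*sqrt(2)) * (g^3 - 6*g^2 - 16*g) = g^5 - 13*g^4 - 4*sqrt(2)*g^4 + 26*g^3 + 52*sqrt(2)*g^3 - 104*sqrt(2)*g^2 + 112*g^2 - 448*sqrt(2)*g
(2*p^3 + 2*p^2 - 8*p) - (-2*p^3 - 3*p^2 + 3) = 4*p^3 + 5*p^2 - 8*p - 3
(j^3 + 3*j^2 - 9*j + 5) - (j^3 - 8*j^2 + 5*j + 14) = 11*j^2 - 14*j - 9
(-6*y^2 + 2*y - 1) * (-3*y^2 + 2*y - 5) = 18*y^4 - 18*y^3 + 37*y^2 - 12*y + 5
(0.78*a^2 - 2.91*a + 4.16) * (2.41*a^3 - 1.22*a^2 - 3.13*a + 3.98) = 1.8798*a^5 - 7.9647*a^4 + 11.1344*a^3 + 7.1375*a^2 - 24.6026*a + 16.5568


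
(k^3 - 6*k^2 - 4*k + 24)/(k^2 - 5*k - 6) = (k^2 - 4)/(k + 1)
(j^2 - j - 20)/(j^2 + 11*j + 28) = (j - 5)/(j + 7)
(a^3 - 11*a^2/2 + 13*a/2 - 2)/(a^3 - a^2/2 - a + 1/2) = (a - 4)/(a + 1)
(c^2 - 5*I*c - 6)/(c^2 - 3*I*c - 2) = (c - 3*I)/(c - I)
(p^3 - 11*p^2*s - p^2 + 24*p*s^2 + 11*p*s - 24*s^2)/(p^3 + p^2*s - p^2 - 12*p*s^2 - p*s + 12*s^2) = (p - 8*s)/(p + 4*s)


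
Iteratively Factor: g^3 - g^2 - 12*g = (g)*(g^2 - g - 12) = g*(g - 4)*(g + 3)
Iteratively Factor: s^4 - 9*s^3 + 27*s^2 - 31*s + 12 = (s - 4)*(s^3 - 5*s^2 + 7*s - 3) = (s - 4)*(s - 1)*(s^2 - 4*s + 3) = (s - 4)*(s - 3)*(s - 1)*(s - 1)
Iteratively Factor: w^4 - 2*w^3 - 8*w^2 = (w + 2)*(w^3 - 4*w^2) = w*(w + 2)*(w^2 - 4*w) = w*(w - 4)*(w + 2)*(w)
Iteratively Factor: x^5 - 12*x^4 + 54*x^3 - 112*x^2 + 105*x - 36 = (x - 3)*(x^4 - 9*x^3 + 27*x^2 - 31*x + 12) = (x - 3)*(x - 1)*(x^3 - 8*x^2 + 19*x - 12) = (x - 3)*(x - 1)^2*(x^2 - 7*x + 12) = (x - 3)^2*(x - 1)^2*(x - 4)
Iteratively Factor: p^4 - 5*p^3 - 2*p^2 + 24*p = (p - 3)*(p^3 - 2*p^2 - 8*p) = (p - 3)*(p + 2)*(p^2 - 4*p) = p*(p - 3)*(p + 2)*(p - 4)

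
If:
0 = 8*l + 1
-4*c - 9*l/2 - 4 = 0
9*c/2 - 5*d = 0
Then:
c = -55/64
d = -99/128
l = -1/8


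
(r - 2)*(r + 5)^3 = r^4 + 13*r^3 + 45*r^2 - 25*r - 250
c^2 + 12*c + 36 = (c + 6)^2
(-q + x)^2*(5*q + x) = 5*q^3 - 9*q^2*x + 3*q*x^2 + x^3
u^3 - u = u*(u - 1)*(u + 1)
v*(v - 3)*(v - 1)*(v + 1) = v^4 - 3*v^3 - v^2 + 3*v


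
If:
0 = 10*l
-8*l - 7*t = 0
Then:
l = 0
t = 0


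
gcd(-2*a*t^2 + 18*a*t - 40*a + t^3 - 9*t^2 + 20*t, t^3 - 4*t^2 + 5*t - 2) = 1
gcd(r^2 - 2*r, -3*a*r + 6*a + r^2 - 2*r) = r - 2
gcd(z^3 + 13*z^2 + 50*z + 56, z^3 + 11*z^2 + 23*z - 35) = z + 7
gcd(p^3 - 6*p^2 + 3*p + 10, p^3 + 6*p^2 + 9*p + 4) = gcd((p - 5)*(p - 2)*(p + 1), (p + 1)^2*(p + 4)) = p + 1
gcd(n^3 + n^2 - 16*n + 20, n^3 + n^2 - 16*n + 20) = n^3 + n^2 - 16*n + 20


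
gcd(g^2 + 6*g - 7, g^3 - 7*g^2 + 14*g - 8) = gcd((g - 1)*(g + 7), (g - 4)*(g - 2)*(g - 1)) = g - 1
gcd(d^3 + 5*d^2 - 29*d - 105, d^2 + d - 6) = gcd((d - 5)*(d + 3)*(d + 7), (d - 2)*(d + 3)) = d + 3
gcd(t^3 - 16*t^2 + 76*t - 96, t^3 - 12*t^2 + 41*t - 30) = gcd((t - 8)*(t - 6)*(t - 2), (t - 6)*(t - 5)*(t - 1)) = t - 6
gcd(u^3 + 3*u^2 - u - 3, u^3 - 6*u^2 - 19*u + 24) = u^2 + 2*u - 3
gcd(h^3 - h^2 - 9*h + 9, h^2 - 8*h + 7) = h - 1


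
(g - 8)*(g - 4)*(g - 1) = g^3 - 13*g^2 + 44*g - 32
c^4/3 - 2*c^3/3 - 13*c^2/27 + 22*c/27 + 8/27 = (c/3 + 1/3)*(c - 2)*(c - 4/3)*(c + 1/3)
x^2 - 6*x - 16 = (x - 8)*(x + 2)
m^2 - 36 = (m - 6)*(m + 6)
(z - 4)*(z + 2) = z^2 - 2*z - 8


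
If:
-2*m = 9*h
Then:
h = -2*m/9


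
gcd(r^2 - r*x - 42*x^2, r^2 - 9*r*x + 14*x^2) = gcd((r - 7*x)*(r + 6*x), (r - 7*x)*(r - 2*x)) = -r + 7*x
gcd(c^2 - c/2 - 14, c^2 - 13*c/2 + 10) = c - 4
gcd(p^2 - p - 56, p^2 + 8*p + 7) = p + 7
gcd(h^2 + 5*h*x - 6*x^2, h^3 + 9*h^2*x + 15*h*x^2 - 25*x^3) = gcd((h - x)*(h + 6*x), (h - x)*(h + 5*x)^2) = -h + x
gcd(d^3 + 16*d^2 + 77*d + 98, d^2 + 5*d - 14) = d + 7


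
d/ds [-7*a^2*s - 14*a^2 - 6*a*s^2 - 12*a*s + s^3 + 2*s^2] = -7*a^2 - 12*a*s - 12*a + 3*s^2 + 4*s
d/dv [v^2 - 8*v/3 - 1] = 2*v - 8/3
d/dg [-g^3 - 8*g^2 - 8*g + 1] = -3*g^2 - 16*g - 8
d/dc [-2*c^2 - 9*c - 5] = -4*c - 9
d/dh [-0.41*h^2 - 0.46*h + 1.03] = -0.82*h - 0.46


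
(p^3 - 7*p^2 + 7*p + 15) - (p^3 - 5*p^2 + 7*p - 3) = 18 - 2*p^2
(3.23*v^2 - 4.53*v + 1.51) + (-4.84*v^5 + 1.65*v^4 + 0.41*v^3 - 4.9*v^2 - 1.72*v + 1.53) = -4.84*v^5 + 1.65*v^4 + 0.41*v^3 - 1.67*v^2 - 6.25*v + 3.04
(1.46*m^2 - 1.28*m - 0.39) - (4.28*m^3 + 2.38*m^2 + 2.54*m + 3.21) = -4.28*m^3 - 0.92*m^2 - 3.82*m - 3.6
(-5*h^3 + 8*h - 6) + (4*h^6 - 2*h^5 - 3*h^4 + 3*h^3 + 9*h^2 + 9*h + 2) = 4*h^6 - 2*h^5 - 3*h^4 - 2*h^3 + 9*h^2 + 17*h - 4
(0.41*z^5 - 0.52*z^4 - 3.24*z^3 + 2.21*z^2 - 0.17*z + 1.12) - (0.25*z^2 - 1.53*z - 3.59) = 0.41*z^5 - 0.52*z^4 - 3.24*z^3 + 1.96*z^2 + 1.36*z + 4.71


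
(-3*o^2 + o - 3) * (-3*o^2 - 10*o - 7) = 9*o^4 + 27*o^3 + 20*o^2 + 23*o + 21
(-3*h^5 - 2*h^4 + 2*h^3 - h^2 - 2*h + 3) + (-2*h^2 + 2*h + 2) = -3*h^5 - 2*h^4 + 2*h^3 - 3*h^2 + 5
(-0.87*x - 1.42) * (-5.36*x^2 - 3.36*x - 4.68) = 4.6632*x^3 + 10.5344*x^2 + 8.8428*x + 6.6456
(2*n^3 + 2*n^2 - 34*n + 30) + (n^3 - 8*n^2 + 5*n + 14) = 3*n^3 - 6*n^2 - 29*n + 44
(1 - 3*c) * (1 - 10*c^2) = 30*c^3 - 10*c^2 - 3*c + 1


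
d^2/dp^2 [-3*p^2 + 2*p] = -6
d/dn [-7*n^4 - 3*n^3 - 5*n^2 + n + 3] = -28*n^3 - 9*n^2 - 10*n + 1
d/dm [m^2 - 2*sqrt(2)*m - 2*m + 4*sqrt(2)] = 2*m - 2*sqrt(2) - 2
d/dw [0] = 0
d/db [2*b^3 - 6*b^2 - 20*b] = 6*b^2 - 12*b - 20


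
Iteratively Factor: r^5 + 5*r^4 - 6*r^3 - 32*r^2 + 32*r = (r - 2)*(r^4 + 7*r^3 + 8*r^2 - 16*r) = (r - 2)*(r + 4)*(r^3 + 3*r^2 - 4*r) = r*(r - 2)*(r + 4)*(r^2 + 3*r - 4) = r*(r - 2)*(r + 4)^2*(r - 1)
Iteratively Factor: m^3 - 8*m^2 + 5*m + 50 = (m + 2)*(m^2 - 10*m + 25) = (m - 5)*(m + 2)*(m - 5)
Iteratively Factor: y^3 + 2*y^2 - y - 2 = (y + 2)*(y^2 - 1) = (y + 1)*(y + 2)*(y - 1)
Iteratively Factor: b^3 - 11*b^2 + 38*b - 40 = (b - 4)*(b^2 - 7*b + 10) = (b - 5)*(b - 4)*(b - 2)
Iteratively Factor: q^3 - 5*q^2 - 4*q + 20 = (q + 2)*(q^2 - 7*q + 10) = (q - 5)*(q + 2)*(q - 2)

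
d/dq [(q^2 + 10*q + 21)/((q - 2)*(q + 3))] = -9/(q^2 - 4*q + 4)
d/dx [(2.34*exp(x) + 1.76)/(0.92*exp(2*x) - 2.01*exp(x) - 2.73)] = (-(1.84*exp(x) - 2.01)*(2.34*exp(x) + 1.76) + 2.1528*exp(2*x) - 4.7034*exp(x) - 6.3882)*exp(x)/(-0.92*exp(2*x) + 2.01*exp(x) + 2.73)^2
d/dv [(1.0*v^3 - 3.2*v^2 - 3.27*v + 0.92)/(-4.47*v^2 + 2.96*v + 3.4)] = (-4.47*v^4 + 5.92*v^3 - 13.8889*v^2 - 13.5352*v - 13.8412)/(19.9809*v^4 - 26.4624*v^3 - 21.6344*v^2 + 20.128*v + 11.56)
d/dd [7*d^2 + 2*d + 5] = 14*d + 2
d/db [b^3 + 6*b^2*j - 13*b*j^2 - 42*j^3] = 3*b^2 + 12*b*j - 13*j^2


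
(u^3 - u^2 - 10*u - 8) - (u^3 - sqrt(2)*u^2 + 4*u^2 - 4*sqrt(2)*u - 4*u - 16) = -5*u^2 + sqrt(2)*u^2 - 6*u + 4*sqrt(2)*u + 8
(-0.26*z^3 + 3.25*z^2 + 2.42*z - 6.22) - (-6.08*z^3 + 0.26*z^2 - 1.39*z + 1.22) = 5.82*z^3 + 2.99*z^2 + 3.81*z - 7.44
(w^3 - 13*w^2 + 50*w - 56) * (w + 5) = w^4 - 8*w^3 - 15*w^2 + 194*w - 280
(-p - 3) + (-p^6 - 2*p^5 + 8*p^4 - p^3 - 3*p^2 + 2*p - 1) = -p^6 - 2*p^5 + 8*p^4 - p^3 - 3*p^2 + p - 4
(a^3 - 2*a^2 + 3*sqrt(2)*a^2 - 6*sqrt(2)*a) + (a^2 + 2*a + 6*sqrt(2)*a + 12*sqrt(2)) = a^3 - a^2 + 3*sqrt(2)*a^2 + 2*a + 12*sqrt(2)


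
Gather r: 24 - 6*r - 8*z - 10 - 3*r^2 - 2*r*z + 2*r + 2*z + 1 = -3*r^2 + r*(-2*z - 4) - 6*z + 15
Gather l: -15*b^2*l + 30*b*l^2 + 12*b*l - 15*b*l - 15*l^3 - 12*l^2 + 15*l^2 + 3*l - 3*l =-15*l^3 + l^2*(30*b + 3) + l*(-15*b^2 - 3*b)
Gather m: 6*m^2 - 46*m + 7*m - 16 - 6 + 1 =6*m^2 - 39*m - 21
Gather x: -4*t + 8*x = -4*t + 8*x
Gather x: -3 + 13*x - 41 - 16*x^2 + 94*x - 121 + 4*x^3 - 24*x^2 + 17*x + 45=4*x^3 - 40*x^2 + 124*x - 120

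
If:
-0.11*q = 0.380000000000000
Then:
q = -3.45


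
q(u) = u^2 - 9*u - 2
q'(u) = 2*u - 9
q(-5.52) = 78.15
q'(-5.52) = -20.04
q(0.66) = -7.50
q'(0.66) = -7.68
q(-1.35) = 11.97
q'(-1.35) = -11.70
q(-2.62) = 28.44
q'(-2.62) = -14.24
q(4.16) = -22.13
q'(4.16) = -0.68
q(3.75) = -21.69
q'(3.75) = -1.50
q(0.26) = -4.27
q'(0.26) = -8.48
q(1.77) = -14.80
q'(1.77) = -5.46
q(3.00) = -20.00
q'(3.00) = -3.00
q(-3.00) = 34.00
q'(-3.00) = -15.00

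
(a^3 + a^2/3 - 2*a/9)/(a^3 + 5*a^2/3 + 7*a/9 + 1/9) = a*(9*a^2 + 3*a - 2)/(9*a^3 + 15*a^2 + 7*a + 1)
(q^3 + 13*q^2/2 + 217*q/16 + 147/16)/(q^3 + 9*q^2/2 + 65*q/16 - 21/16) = (4*q + 7)/(4*q - 1)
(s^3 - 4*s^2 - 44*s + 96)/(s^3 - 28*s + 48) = (s - 8)/(s - 4)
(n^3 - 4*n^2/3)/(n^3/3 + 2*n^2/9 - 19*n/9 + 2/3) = n^2*(9*n - 12)/(3*n^3 + 2*n^2 - 19*n + 6)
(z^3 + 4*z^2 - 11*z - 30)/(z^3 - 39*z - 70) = (z - 3)/(z - 7)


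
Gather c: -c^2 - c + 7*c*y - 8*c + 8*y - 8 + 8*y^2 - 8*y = -c^2 + c*(7*y - 9) + 8*y^2 - 8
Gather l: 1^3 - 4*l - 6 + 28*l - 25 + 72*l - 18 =96*l - 48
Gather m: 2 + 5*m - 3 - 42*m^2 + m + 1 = -42*m^2 + 6*m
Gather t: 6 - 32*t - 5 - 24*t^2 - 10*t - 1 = -24*t^2 - 42*t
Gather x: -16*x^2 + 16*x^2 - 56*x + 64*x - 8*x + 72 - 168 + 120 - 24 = 0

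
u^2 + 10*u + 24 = (u + 4)*(u + 6)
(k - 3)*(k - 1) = k^2 - 4*k + 3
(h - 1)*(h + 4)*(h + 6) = h^3 + 9*h^2 + 14*h - 24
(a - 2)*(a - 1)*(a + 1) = a^3 - 2*a^2 - a + 2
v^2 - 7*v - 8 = (v - 8)*(v + 1)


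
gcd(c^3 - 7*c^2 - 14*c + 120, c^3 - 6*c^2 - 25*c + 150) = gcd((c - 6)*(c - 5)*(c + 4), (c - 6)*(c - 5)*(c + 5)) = c^2 - 11*c + 30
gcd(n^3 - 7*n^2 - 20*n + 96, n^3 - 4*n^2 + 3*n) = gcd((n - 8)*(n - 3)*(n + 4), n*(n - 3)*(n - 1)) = n - 3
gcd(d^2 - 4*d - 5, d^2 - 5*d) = d - 5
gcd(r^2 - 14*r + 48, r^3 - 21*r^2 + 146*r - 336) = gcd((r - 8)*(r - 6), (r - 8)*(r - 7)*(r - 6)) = r^2 - 14*r + 48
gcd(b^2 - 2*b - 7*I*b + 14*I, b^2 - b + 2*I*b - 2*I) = 1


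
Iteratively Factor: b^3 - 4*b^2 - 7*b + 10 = (b + 2)*(b^2 - 6*b + 5) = (b - 5)*(b + 2)*(b - 1)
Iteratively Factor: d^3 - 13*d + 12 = (d - 3)*(d^2 + 3*d - 4) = (d - 3)*(d + 4)*(d - 1)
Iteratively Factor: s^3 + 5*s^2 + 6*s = (s + 2)*(s^2 + 3*s) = s*(s + 2)*(s + 3)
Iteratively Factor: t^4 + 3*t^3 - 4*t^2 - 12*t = (t)*(t^3 + 3*t^2 - 4*t - 12) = t*(t + 2)*(t^2 + t - 6) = t*(t - 2)*(t + 2)*(t + 3)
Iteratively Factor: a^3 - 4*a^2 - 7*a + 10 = (a + 2)*(a^2 - 6*a + 5) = (a - 5)*(a + 2)*(a - 1)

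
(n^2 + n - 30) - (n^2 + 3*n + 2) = -2*n - 32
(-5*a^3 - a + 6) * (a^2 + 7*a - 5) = -5*a^5 - 35*a^4 + 24*a^3 - a^2 + 47*a - 30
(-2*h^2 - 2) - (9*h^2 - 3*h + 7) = -11*h^2 + 3*h - 9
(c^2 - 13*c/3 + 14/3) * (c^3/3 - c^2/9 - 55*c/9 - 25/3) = c^5/3 - 14*c^4/9 - 110*c^3/27 + 476*c^2/27 + 205*c/27 - 350/9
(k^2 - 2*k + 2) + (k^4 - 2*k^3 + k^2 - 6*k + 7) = k^4 - 2*k^3 + 2*k^2 - 8*k + 9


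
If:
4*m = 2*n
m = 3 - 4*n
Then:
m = 1/3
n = 2/3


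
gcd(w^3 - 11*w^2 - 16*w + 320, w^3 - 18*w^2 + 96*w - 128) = w^2 - 16*w + 64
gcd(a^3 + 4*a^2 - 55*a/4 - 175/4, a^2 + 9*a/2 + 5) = a + 5/2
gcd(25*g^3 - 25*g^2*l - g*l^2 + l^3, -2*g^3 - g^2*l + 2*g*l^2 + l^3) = g - l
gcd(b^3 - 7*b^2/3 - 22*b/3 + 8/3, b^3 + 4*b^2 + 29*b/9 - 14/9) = b^2 + 5*b/3 - 2/3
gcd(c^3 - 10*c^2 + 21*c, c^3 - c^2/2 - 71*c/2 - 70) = c - 7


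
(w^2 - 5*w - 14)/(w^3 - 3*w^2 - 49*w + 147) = (w + 2)/(w^2 + 4*w - 21)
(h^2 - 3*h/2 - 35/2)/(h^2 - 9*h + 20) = (h + 7/2)/(h - 4)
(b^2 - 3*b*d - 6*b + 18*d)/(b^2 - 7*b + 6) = (b - 3*d)/(b - 1)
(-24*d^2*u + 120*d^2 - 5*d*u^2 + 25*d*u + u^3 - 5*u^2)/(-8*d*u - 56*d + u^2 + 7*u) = (3*d*u - 15*d + u^2 - 5*u)/(u + 7)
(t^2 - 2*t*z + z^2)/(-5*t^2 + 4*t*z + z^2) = (-t + z)/(5*t + z)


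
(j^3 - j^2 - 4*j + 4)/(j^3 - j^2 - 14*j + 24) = (j^2 + j - 2)/(j^2 + j - 12)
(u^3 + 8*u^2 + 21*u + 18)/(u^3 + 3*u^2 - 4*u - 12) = (u + 3)/(u - 2)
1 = 1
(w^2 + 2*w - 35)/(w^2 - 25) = (w + 7)/(w + 5)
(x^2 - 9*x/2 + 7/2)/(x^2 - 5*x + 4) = (x - 7/2)/(x - 4)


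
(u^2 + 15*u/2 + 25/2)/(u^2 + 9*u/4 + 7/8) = 4*(2*u^2 + 15*u + 25)/(8*u^2 + 18*u + 7)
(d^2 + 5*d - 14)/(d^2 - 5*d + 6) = (d + 7)/(d - 3)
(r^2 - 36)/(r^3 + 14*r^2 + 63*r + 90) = (r - 6)/(r^2 + 8*r + 15)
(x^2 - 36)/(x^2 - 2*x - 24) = (x + 6)/(x + 4)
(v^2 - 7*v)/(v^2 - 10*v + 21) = v/(v - 3)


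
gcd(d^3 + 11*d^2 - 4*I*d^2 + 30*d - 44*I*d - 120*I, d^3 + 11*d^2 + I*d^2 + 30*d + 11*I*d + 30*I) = d^2 + 11*d + 30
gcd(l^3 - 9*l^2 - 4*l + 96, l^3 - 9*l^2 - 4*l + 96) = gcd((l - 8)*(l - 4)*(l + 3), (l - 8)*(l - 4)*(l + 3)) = l^3 - 9*l^2 - 4*l + 96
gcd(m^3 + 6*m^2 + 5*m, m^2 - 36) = 1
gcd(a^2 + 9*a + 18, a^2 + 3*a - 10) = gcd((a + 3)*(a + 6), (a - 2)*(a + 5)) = 1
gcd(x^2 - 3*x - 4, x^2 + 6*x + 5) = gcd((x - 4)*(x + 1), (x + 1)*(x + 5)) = x + 1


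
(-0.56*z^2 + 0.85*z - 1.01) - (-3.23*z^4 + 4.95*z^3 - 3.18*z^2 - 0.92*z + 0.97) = 3.23*z^4 - 4.95*z^3 + 2.62*z^2 + 1.77*z - 1.98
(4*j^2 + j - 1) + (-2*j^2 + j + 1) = 2*j^2 + 2*j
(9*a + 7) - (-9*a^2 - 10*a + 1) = 9*a^2 + 19*a + 6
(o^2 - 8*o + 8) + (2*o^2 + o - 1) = 3*o^2 - 7*o + 7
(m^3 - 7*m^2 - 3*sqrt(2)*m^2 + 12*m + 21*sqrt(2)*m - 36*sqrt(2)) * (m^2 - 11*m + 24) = m^5 - 18*m^4 - 3*sqrt(2)*m^4 + 54*sqrt(2)*m^3 + 113*m^3 - 339*sqrt(2)*m^2 - 300*m^2 + 288*m + 900*sqrt(2)*m - 864*sqrt(2)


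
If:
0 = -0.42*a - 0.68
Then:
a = -1.62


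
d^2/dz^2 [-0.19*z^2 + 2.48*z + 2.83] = -0.380000000000000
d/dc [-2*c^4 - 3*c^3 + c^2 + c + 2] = -8*c^3 - 9*c^2 + 2*c + 1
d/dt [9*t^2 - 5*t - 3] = 18*t - 5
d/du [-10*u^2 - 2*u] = -20*u - 2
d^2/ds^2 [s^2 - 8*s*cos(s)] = 8*s*cos(s) + 16*sin(s) + 2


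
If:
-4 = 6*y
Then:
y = -2/3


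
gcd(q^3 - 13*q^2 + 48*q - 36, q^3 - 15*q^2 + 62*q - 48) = q^2 - 7*q + 6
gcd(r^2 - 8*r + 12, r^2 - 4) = r - 2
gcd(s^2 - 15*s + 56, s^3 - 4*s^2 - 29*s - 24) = s - 8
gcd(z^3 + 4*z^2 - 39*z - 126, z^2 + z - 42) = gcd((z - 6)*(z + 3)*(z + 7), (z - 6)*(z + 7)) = z^2 + z - 42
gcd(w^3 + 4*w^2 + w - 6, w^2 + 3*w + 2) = w + 2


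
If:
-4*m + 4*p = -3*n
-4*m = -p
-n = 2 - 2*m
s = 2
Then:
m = 1/3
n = -4/3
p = 4/3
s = 2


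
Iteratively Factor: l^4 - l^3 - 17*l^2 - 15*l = (l - 5)*(l^3 + 4*l^2 + 3*l) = l*(l - 5)*(l^2 + 4*l + 3) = l*(l - 5)*(l + 3)*(l + 1)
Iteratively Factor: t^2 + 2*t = (t + 2)*(t)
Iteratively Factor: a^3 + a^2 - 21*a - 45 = (a - 5)*(a^2 + 6*a + 9) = (a - 5)*(a + 3)*(a + 3)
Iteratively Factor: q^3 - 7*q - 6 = (q + 1)*(q^2 - q - 6) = (q + 1)*(q + 2)*(q - 3)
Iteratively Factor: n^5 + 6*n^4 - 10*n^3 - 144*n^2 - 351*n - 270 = (n + 3)*(n^4 + 3*n^3 - 19*n^2 - 87*n - 90) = (n - 5)*(n + 3)*(n^3 + 8*n^2 + 21*n + 18) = (n - 5)*(n + 2)*(n + 3)*(n^2 + 6*n + 9) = (n - 5)*(n + 2)*(n + 3)^2*(n + 3)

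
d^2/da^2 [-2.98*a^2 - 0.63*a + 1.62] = -5.96000000000000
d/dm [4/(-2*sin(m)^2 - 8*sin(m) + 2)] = 4*(sin(m) + 2)*cos(m)/(4*sin(m) - cos(m)^2)^2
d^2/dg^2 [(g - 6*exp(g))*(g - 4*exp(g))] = -10*g*exp(g) + 96*exp(2*g) - 20*exp(g) + 2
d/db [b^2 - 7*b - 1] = 2*b - 7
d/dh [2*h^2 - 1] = 4*h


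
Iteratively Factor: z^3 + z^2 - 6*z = (z - 2)*(z^2 + 3*z) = z*(z - 2)*(z + 3)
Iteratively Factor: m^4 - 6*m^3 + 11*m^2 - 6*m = (m - 1)*(m^3 - 5*m^2 + 6*m) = (m - 3)*(m - 1)*(m^2 - 2*m) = (m - 3)*(m - 2)*(m - 1)*(m)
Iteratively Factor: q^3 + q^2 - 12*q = (q + 4)*(q^2 - 3*q) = q*(q + 4)*(q - 3)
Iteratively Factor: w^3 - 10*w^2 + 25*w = (w - 5)*(w^2 - 5*w) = (w - 5)^2*(w)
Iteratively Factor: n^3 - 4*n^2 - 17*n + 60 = (n + 4)*(n^2 - 8*n + 15) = (n - 5)*(n + 4)*(n - 3)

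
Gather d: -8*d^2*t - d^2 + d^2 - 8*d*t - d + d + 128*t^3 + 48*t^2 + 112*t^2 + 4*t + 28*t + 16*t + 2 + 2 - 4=-8*d^2*t - 8*d*t + 128*t^3 + 160*t^2 + 48*t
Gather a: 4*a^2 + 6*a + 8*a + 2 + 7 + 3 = 4*a^2 + 14*a + 12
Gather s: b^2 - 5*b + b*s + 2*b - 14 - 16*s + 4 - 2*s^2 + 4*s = b^2 - 3*b - 2*s^2 + s*(b - 12) - 10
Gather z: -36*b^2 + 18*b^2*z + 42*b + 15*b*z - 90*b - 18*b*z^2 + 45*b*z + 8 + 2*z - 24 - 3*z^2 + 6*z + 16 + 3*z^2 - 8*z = -36*b^2 - 18*b*z^2 - 48*b + z*(18*b^2 + 60*b)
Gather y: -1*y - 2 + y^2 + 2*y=y^2 + y - 2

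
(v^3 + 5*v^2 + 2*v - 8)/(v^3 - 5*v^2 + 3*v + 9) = (v^3 + 5*v^2 + 2*v - 8)/(v^3 - 5*v^2 + 3*v + 9)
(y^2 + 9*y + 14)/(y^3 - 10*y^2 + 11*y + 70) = (y + 7)/(y^2 - 12*y + 35)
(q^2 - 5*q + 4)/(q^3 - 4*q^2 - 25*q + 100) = (q - 1)/(q^2 - 25)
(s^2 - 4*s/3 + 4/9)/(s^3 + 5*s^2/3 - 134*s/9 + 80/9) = (3*s - 2)/(3*s^2 + 7*s - 40)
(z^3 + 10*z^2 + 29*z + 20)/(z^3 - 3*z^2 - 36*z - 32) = (z + 5)/(z - 8)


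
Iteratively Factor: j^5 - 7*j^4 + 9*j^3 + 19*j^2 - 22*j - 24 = (j - 4)*(j^4 - 3*j^3 - 3*j^2 + 7*j + 6) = (j - 4)*(j + 1)*(j^3 - 4*j^2 + j + 6) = (j - 4)*(j - 2)*(j + 1)*(j^2 - 2*j - 3) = (j - 4)*(j - 3)*(j - 2)*(j + 1)*(j + 1)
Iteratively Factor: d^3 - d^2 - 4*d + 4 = (d - 1)*(d^2 - 4) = (d - 2)*(d - 1)*(d + 2)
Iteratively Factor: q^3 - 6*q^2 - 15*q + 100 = (q - 5)*(q^2 - q - 20) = (q - 5)*(q + 4)*(q - 5)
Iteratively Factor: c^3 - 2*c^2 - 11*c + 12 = (c + 3)*(c^2 - 5*c + 4) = (c - 4)*(c + 3)*(c - 1)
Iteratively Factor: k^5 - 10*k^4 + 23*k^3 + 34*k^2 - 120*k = (k - 3)*(k^4 - 7*k^3 + 2*k^2 + 40*k) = (k - 5)*(k - 3)*(k^3 - 2*k^2 - 8*k) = (k - 5)*(k - 3)*(k + 2)*(k^2 - 4*k) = k*(k - 5)*(k - 3)*(k + 2)*(k - 4)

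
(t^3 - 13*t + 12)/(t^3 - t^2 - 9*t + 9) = (t + 4)/(t + 3)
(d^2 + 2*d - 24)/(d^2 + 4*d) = (d^2 + 2*d - 24)/(d*(d + 4))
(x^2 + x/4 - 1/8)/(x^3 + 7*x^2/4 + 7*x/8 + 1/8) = (4*x - 1)/(4*x^2 + 5*x + 1)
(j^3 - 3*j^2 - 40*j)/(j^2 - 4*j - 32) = j*(j + 5)/(j + 4)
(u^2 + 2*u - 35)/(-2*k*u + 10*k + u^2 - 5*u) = (u + 7)/(-2*k + u)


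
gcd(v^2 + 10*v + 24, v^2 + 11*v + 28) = v + 4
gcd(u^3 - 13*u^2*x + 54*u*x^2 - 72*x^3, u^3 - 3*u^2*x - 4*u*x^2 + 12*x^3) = -u + 3*x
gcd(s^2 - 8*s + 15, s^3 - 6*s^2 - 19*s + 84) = s - 3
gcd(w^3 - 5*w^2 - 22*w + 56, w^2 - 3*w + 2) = w - 2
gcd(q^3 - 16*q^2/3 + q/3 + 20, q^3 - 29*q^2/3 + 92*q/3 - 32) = q^2 - 7*q + 12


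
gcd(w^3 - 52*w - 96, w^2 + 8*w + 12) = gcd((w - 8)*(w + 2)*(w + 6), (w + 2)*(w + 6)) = w^2 + 8*w + 12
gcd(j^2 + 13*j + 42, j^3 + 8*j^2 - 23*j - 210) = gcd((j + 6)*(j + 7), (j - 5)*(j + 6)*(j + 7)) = j^2 + 13*j + 42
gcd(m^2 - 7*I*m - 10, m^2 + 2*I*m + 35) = m - 5*I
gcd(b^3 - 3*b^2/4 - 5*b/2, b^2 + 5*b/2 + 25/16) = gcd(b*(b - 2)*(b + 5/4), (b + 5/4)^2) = b + 5/4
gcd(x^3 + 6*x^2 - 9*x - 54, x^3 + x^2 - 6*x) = x + 3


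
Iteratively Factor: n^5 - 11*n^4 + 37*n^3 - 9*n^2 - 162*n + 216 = (n + 2)*(n^4 - 13*n^3 + 63*n^2 - 135*n + 108) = (n - 3)*(n + 2)*(n^3 - 10*n^2 + 33*n - 36) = (n - 4)*(n - 3)*(n + 2)*(n^2 - 6*n + 9) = (n - 4)*(n - 3)^2*(n + 2)*(n - 3)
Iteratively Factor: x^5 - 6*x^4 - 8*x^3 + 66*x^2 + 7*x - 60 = (x + 3)*(x^4 - 9*x^3 + 19*x^2 + 9*x - 20) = (x + 1)*(x + 3)*(x^3 - 10*x^2 + 29*x - 20) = (x - 5)*(x + 1)*(x + 3)*(x^2 - 5*x + 4) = (x - 5)*(x - 4)*(x + 1)*(x + 3)*(x - 1)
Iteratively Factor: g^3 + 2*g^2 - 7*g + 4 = (g - 1)*(g^2 + 3*g - 4) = (g - 1)^2*(g + 4)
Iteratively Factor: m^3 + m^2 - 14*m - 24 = (m + 3)*(m^2 - 2*m - 8) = (m + 2)*(m + 3)*(m - 4)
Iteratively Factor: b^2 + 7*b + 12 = (b + 4)*(b + 3)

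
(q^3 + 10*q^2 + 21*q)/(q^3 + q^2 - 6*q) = (q + 7)/(q - 2)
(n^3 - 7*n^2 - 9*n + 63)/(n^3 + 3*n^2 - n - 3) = (n^2 - 10*n + 21)/(n^2 - 1)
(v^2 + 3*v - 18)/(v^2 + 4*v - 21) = (v + 6)/(v + 7)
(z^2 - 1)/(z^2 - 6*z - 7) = (z - 1)/(z - 7)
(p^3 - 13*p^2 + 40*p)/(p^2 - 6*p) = (p^2 - 13*p + 40)/(p - 6)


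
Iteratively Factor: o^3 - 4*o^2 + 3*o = (o - 3)*(o^2 - o) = (o - 3)*(o - 1)*(o)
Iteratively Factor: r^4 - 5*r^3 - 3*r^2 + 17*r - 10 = (r + 2)*(r^3 - 7*r^2 + 11*r - 5) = (r - 5)*(r + 2)*(r^2 - 2*r + 1) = (r - 5)*(r - 1)*(r + 2)*(r - 1)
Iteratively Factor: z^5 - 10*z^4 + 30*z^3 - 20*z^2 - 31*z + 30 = (z - 5)*(z^4 - 5*z^3 + 5*z^2 + 5*z - 6) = (z - 5)*(z + 1)*(z^3 - 6*z^2 + 11*z - 6) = (z - 5)*(z - 3)*(z + 1)*(z^2 - 3*z + 2) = (z - 5)*(z - 3)*(z - 2)*(z + 1)*(z - 1)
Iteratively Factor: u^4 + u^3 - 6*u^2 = (u)*(u^3 + u^2 - 6*u) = u*(u + 3)*(u^2 - 2*u) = u^2*(u + 3)*(u - 2)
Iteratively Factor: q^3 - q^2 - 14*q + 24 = (q - 2)*(q^2 + q - 12) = (q - 2)*(q + 4)*(q - 3)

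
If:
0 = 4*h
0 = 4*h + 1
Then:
No Solution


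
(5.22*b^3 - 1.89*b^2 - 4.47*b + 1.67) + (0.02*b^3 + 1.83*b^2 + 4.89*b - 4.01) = 5.24*b^3 - 0.0599999999999998*b^2 + 0.42*b - 2.34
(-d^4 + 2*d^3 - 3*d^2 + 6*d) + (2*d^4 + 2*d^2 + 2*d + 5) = d^4 + 2*d^3 - d^2 + 8*d + 5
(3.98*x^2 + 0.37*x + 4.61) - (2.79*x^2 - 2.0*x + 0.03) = 1.19*x^2 + 2.37*x + 4.58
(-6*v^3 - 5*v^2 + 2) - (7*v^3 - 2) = -13*v^3 - 5*v^2 + 4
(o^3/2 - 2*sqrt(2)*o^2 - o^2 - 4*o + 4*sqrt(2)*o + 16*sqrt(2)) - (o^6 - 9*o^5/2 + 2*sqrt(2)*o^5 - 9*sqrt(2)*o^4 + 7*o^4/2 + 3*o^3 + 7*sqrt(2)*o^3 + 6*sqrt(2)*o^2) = -o^6 - 2*sqrt(2)*o^5 + 9*o^5/2 - 7*o^4/2 + 9*sqrt(2)*o^4 - 7*sqrt(2)*o^3 - 5*o^3/2 - 8*sqrt(2)*o^2 - o^2 - 4*o + 4*sqrt(2)*o + 16*sqrt(2)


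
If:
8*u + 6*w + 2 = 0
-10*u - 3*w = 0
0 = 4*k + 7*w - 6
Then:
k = 89/36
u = 1/6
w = -5/9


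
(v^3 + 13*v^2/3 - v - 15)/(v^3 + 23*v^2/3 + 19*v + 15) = (3*v - 5)/(3*v + 5)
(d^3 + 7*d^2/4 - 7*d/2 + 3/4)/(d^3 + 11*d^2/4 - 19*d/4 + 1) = (d + 3)/(d + 4)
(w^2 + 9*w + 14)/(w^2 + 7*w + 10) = (w + 7)/(w + 5)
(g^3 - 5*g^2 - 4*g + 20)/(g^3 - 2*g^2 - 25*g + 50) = (g + 2)/(g + 5)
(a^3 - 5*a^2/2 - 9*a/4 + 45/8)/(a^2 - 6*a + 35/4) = (4*a^2 - 9)/(2*(2*a - 7))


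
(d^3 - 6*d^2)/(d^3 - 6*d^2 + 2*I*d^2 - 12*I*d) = d/(d + 2*I)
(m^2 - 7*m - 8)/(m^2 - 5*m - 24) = (m + 1)/(m + 3)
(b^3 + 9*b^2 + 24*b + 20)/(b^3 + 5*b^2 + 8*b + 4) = (b + 5)/(b + 1)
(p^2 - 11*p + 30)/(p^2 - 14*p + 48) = (p - 5)/(p - 8)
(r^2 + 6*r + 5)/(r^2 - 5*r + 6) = (r^2 + 6*r + 5)/(r^2 - 5*r + 6)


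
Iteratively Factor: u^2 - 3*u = (u - 3)*(u)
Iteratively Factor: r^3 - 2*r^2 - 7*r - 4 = (r + 1)*(r^2 - 3*r - 4) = (r + 1)^2*(r - 4)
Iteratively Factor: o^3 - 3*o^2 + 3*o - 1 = (o - 1)*(o^2 - 2*o + 1) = (o - 1)^2*(o - 1)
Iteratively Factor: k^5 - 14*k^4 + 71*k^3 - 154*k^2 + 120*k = (k - 3)*(k^4 - 11*k^3 + 38*k^2 - 40*k) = (k - 5)*(k - 3)*(k^3 - 6*k^2 + 8*k) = k*(k - 5)*(k - 3)*(k^2 - 6*k + 8) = k*(k - 5)*(k - 3)*(k - 2)*(k - 4)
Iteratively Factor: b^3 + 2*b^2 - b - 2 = (b + 1)*(b^2 + b - 2) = (b + 1)*(b + 2)*(b - 1)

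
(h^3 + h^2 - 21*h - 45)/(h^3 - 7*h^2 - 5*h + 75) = (h + 3)/(h - 5)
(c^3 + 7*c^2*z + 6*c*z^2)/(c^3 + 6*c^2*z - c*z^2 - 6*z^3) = c/(c - z)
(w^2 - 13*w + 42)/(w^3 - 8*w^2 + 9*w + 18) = (w - 7)/(w^2 - 2*w - 3)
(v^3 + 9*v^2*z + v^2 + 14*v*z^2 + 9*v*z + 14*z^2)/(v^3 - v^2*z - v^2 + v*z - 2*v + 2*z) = (-v^2 - 9*v*z - 14*z^2)/(-v^2 + v*z + 2*v - 2*z)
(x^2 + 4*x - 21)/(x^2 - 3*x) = (x + 7)/x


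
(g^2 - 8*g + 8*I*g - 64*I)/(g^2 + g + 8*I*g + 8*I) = (g - 8)/(g + 1)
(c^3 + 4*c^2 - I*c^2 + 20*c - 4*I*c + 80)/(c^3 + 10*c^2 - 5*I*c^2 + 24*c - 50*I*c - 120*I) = (c + 4*I)/(c + 6)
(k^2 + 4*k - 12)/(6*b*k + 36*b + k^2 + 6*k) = (k - 2)/(6*b + k)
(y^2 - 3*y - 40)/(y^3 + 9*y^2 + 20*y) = (y - 8)/(y*(y + 4))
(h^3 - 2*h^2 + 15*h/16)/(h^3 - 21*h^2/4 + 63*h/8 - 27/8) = h*(4*h - 5)/(2*(2*h^2 - 9*h + 9))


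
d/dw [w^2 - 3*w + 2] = 2*w - 3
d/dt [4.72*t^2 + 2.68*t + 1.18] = 9.44*t + 2.68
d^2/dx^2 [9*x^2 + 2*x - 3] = 18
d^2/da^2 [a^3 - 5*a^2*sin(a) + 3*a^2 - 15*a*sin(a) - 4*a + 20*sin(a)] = 5*a^2*sin(a) + 15*a*sin(a) - 20*a*cos(a) + 6*a - 30*sqrt(2)*sin(a + pi/4) + 6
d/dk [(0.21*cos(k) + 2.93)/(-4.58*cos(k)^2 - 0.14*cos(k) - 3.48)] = (-0.9618*cos(k)^2 - 26.8388*cos(k) + 0.3206)*sin(k)/(20.9764*cos(k)^4 + 1.2824*cos(k)^3 + 31.8964*cos(k)^2 + 0.9744*cos(k) + 12.1104)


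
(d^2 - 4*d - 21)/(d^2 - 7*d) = (d + 3)/d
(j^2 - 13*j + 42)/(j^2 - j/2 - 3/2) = 2*(-j^2 + 13*j - 42)/(-2*j^2 + j + 3)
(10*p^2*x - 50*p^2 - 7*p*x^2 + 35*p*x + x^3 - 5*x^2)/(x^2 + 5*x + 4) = (10*p^2*x - 50*p^2 - 7*p*x^2 + 35*p*x + x^3 - 5*x^2)/(x^2 + 5*x + 4)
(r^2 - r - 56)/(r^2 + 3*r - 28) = (r - 8)/(r - 4)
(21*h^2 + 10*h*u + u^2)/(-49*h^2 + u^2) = (3*h + u)/(-7*h + u)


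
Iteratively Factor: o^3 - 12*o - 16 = (o + 2)*(o^2 - 2*o - 8) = (o - 4)*(o + 2)*(o + 2)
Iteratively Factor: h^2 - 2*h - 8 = (h - 4)*(h + 2)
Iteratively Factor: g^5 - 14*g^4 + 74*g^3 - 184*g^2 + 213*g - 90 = (g - 1)*(g^4 - 13*g^3 + 61*g^2 - 123*g + 90) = (g - 3)*(g - 1)*(g^3 - 10*g^2 + 31*g - 30) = (g - 3)*(g - 2)*(g - 1)*(g^2 - 8*g + 15) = (g - 5)*(g - 3)*(g - 2)*(g - 1)*(g - 3)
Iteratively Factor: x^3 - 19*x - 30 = (x + 2)*(x^2 - 2*x - 15) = (x - 5)*(x + 2)*(x + 3)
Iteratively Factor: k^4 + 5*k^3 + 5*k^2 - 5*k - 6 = (k + 1)*(k^3 + 4*k^2 + k - 6) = (k + 1)*(k + 3)*(k^2 + k - 2) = (k + 1)*(k + 2)*(k + 3)*(k - 1)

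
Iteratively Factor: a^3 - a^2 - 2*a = (a)*(a^2 - a - 2) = a*(a - 2)*(a + 1)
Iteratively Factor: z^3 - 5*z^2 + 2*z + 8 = (z - 4)*(z^2 - z - 2) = (z - 4)*(z + 1)*(z - 2)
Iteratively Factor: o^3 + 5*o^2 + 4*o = (o + 1)*(o^2 + 4*o) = o*(o + 1)*(o + 4)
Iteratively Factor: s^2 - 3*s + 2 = (s - 1)*(s - 2)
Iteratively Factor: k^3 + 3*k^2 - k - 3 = (k + 1)*(k^2 + 2*k - 3) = (k - 1)*(k + 1)*(k + 3)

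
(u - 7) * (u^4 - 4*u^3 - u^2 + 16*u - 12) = u^5 - 11*u^4 + 27*u^3 + 23*u^2 - 124*u + 84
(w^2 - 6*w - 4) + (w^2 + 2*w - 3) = 2*w^2 - 4*w - 7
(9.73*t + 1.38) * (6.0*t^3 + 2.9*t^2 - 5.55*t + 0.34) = 58.38*t^4 + 36.497*t^3 - 49.9995*t^2 - 4.3508*t + 0.4692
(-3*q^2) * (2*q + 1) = -6*q^3 - 3*q^2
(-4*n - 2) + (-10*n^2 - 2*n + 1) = -10*n^2 - 6*n - 1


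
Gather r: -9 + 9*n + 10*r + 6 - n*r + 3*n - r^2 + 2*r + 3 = 12*n - r^2 + r*(12 - n)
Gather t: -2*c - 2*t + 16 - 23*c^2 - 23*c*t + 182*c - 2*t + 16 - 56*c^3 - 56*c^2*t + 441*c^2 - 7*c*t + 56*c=-56*c^3 + 418*c^2 + 236*c + t*(-56*c^2 - 30*c - 4) + 32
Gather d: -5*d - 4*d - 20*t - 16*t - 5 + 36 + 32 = -9*d - 36*t + 63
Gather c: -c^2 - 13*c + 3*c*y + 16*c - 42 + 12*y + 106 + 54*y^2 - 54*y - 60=-c^2 + c*(3*y + 3) + 54*y^2 - 42*y + 4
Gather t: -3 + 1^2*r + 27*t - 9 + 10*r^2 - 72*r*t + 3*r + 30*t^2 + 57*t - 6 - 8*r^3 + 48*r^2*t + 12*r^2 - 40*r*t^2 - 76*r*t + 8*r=-8*r^3 + 22*r^2 + 12*r + t^2*(30 - 40*r) + t*(48*r^2 - 148*r + 84) - 18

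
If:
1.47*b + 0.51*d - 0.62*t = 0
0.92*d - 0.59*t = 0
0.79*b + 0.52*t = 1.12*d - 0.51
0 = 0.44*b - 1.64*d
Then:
No Solution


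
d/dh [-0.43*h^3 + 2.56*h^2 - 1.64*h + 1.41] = -1.29*h^2 + 5.12*h - 1.64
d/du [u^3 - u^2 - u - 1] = 3*u^2 - 2*u - 1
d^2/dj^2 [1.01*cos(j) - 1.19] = -1.01*cos(j)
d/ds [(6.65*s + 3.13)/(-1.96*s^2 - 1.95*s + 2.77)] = (13.034*s^2 + 12.2696*s + 24.524)/(3.8416*s^4 + 7.644*s^3 - 7.0559*s^2 - 10.803*s + 7.6729)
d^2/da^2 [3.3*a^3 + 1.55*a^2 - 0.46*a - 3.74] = 19.8*a + 3.1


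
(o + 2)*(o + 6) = o^2 + 8*o + 12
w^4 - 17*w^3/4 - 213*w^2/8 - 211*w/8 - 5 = (w - 8)*(w + 1/4)*(w + 1)*(w + 5/2)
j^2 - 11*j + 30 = (j - 6)*(j - 5)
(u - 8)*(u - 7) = u^2 - 15*u + 56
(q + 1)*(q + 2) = q^2 + 3*q + 2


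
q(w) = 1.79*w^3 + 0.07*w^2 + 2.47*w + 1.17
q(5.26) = 276.60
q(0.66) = 3.35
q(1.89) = 18.17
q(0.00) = 1.17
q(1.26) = 7.97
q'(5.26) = 151.78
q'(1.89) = 21.92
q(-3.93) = -116.11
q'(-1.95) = 22.62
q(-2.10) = -20.29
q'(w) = 5.37*w^2 + 0.14*w + 2.47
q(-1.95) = -16.65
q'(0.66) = 4.90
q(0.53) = 2.77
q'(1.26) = 11.17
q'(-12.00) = 774.07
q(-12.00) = -3111.51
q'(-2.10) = 25.86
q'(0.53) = 4.05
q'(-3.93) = 84.86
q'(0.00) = 2.47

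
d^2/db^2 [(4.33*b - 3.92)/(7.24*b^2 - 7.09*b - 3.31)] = ((118.161 - 188.0952*b)*(-7.24*b^2 + 7.09*b + 3.31) - (4.33*b - 3.92)*(14.48*b - 7.09)*(28.96*b - 14.18))/(-7.24*b^2 + 7.09*b + 3.31)^3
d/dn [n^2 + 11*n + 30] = 2*n + 11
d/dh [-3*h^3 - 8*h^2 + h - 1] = -9*h^2 - 16*h + 1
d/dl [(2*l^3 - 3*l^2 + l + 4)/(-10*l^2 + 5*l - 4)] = (-20*l^4 + 20*l^3 - 29*l^2 + 104*l - 24)/(100*l^4 - 100*l^3 + 105*l^2 - 40*l + 16)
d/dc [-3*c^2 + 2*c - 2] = 2 - 6*c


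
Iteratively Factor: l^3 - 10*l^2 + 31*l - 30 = (l - 2)*(l^2 - 8*l + 15) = (l - 5)*(l - 2)*(l - 3)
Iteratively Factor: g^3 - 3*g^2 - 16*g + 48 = (g - 3)*(g^2 - 16) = (g - 4)*(g - 3)*(g + 4)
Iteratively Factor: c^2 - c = (c - 1)*(c)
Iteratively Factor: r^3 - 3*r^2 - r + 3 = (r - 1)*(r^2 - 2*r - 3) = (r - 3)*(r - 1)*(r + 1)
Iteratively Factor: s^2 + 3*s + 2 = (s + 1)*(s + 2)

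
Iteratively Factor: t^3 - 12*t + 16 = (t - 2)*(t^2 + 2*t - 8) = (t - 2)*(t + 4)*(t - 2)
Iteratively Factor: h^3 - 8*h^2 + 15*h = (h - 5)*(h^2 - 3*h) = h*(h - 5)*(h - 3)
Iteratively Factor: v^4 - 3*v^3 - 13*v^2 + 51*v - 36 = (v - 3)*(v^3 - 13*v + 12) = (v - 3)*(v + 4)*(v^2 - 4*v + 3) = (v - 3)*(v - 1)*(v + 4)*(v - 3)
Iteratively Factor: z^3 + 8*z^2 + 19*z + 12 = (z + 3)*(z^2 + 5*z + 4) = (z + 3)*(z + 4)*(z + 1)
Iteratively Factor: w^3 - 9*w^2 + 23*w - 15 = (w - 5)*(w^2 - 4*w + 3) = (w - 5)*(w - 1)*(w - 3)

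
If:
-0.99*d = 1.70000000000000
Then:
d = -1.72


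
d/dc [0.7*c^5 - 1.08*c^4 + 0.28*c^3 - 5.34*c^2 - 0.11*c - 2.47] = 3.5*c^4 - 4.32*c^3 + 0.84*c^2 - 10.68*c - 0.11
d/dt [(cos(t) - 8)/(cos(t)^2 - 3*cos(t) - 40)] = sin(t)/(cos(t) + 5)^2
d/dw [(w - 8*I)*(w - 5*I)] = 2*w - 13*I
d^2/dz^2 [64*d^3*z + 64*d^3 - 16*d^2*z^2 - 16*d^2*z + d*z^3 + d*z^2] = 2*d*(-16*d + 3*z + 1)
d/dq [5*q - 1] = 5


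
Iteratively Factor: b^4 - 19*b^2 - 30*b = (b - 5)*(b^3 + 5*b^2 + 6*b) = (b - 5)*(b + 2)*(b^2 + 3*b) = (b - 5)*(b + 2)*(b + 3)*(b)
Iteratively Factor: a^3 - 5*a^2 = (a)*(a^2 - 5*a) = a*(a - 5)*(a)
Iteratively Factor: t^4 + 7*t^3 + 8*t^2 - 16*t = (t - 1)*(t^3 + 8*t^2 + 16*t) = (t - 1)*(t + 4)*(t^2 + 4*t) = (t - 1)*(t + 4)^2*(t)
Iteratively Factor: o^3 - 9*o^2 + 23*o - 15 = (o - 5)*(o^2 - 4*o + 3) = (o - 5)*(o - 1)*(o - 3)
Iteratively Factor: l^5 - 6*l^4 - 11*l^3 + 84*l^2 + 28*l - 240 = (l - 4)*(l^4 - 2*l^3 - 19*l^2 + 8*l + 60) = (l - 4)*(l - 2)*(l^3 - 19*l - 30) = (l - 4)*(l - 2)*(l + 2)*(l^2 - 2*l - 15) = (l - 4)*(l - 2)*(l + 2)*(l + 3)*(l - 5)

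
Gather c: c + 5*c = 6*c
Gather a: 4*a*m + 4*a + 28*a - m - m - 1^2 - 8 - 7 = a*(4*m + 32) - 2*m - 16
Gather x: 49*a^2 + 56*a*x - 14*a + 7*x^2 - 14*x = 49*a^2 - 14*a + 7*x^2 + x*(56*a - 14)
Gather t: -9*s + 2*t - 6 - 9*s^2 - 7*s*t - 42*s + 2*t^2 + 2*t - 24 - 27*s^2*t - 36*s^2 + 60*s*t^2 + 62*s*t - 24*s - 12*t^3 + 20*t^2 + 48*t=-45*s^2 - 75*s - 12*t^3 + t^2*(60*s + 22) + t*(-27*s^2 + 55*s + 52) - 30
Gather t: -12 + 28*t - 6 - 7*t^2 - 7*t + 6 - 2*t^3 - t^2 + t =-2*t^3 - 8*t^2 + 22*t - 12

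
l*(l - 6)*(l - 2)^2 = l^4 - 10*l^3 + 28*l^2 - 24*l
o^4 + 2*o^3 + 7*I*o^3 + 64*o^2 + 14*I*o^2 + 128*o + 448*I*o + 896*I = (o + 2)*(o - 8*I)*(o + 7*I)*(o + 8*I)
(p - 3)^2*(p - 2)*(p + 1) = p^4 - 7*p^3 + 13*p^2 + 3*p - 18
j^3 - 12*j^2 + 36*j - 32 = (j - 8)*(j - 2)^2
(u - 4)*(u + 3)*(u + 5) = u^3 + 4*u^2 - 17*u - 60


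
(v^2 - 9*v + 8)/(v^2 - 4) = (v^2 - 9*v + 8)/(v^2 - 4)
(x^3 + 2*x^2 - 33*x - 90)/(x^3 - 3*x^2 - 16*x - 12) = (x^2 + 8*x + 15)/(x^2 + 3*x + 2)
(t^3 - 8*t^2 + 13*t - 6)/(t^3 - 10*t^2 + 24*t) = (t^2 - 2*t + 1)/(t*(t - 4))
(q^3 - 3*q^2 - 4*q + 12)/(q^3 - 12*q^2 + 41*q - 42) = (q + 2)/(q - 7)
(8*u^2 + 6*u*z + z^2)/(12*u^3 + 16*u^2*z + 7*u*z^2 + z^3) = (4*u + z)/(6*u^2 + 5*u*z + z^2)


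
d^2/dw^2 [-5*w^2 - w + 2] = -10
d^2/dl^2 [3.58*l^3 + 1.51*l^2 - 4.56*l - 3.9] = 21.48*l + 3.02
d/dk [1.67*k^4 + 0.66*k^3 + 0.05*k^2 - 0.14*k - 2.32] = 6.68*k^3 + 1.98*k^2 + 0.1*k - 0.14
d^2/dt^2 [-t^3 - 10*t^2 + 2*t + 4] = -6*t - 20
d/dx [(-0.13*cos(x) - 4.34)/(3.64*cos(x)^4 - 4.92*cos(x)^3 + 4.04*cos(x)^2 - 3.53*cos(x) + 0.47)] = (-1.4196*cos(x)^4 - 61.9112*cos(x)^3 + 63.5332*cos(x)^2 - 35.0672*cos(x) + 15.3813)*sin(x)/(13.2496*cos(x)^8 - 35.8176*cos(x)^7 + 53.6176*cos(x)^6 - 65.452*cos(x)^5 + 54.4784*cos(x)^4 - 33.1472*cos(x)^3 + 16.2585*cos(x)^2 - 3.3182*cos(x) + 0.2209)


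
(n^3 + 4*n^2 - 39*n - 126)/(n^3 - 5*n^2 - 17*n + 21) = (n^2 + n - 42)/(n^2 - 8*n + 7)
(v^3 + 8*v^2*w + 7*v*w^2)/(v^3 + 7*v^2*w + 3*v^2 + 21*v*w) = (v + w)/(v + 3)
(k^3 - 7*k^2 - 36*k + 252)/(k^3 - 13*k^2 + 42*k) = (k + 6)/k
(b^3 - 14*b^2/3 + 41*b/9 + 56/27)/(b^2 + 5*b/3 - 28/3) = (9*b^2 - 21*b - 8)/(9*(b + 4))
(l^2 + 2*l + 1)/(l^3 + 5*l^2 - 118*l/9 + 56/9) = 9*(l^2 + 2*l + 1)/(9*l^3 + 45*l^2 - 118*l + 56)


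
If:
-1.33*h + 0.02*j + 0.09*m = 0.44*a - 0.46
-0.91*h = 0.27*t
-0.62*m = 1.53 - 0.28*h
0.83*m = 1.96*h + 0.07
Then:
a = 0.0454545454545455*j + 4.45647176897177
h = -1.34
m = -3.07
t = 4.50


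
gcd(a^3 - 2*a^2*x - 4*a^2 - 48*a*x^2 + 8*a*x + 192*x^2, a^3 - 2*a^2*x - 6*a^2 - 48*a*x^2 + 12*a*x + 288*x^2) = -a^2 + 2*a*x + 48*x^2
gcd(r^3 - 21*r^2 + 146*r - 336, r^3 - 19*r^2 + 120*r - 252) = r^2 - 13*r + 42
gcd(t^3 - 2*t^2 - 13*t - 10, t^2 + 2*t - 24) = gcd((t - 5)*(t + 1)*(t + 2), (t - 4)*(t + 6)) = 1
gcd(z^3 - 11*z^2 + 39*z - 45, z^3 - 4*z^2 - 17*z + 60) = z^2 - 8*z + 15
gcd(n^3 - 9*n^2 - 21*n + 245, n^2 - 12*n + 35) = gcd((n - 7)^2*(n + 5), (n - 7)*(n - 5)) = n - 7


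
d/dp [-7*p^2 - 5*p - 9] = -14*p - 5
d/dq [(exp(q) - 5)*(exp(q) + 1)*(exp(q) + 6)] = (3*exp(2*q) + 4*exp(q) - 29)*exp(q)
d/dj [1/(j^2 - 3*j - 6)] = (3 - 2*j)/(-j^2 + 3*j + 6)^2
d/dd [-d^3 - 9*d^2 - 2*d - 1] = -3*d^2 - 18*d - 2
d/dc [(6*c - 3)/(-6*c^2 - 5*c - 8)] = 9*(4*c^2 - 4*c - 7)/(36*c^4 + 60*c^3 + 121*c^2 + 80*c + 64)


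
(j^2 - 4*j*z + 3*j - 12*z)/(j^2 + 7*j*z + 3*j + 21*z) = (j - 4*z)/(j + 7*z)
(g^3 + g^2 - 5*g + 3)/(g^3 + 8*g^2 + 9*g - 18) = (g - 1)/(g + 6)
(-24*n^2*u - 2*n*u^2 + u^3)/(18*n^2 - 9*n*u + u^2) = u*(4*n + u)/(-3*n + u)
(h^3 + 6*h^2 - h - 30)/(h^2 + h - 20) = (h^2 + h - 6)/(h - 4)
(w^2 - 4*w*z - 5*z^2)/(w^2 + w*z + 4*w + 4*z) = (w - 5*z)/(w + 4)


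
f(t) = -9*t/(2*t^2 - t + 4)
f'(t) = -9*t*(1 - 4*t)/(2*t^2 - t + 4)^2 - 9/(2*t^2 - t + 4)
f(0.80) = -1.61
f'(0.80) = -1.22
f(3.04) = -1.41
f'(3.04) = 0.34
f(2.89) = -1.46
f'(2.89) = 0.36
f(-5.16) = 0.74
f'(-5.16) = 0.11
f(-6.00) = 0.66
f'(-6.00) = 0.09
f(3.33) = -1.31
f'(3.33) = 0.31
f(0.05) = -0.11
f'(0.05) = -2.30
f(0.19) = -0.44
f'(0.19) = -2.35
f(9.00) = -0.52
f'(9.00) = 0.06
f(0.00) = 0.00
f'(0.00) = -2.25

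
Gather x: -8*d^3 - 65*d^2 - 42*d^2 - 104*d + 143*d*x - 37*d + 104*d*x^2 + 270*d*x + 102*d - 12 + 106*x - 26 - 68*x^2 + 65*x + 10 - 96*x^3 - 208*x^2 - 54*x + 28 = -8*d^3 - 107*d^2 - 39*d - 96*x^3 + x^2*(104*d - 276) + x*(413*d + 117)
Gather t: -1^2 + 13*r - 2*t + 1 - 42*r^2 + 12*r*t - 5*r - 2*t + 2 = -42*r^2 + 8*r + t*(12*r - 4) + 2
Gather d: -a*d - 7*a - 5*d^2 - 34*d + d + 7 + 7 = -7*a - 5*d^2 + d*(-a - 33) + 14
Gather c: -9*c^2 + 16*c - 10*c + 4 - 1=-9*c^2 + 6*c + 3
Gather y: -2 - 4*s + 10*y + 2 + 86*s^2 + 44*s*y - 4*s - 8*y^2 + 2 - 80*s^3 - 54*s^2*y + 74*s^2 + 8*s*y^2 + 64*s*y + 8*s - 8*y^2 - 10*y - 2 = -80*s^3 + 160*s^2 + y^2*(8*s - 16) + y*(-54*s^2 + 108*s)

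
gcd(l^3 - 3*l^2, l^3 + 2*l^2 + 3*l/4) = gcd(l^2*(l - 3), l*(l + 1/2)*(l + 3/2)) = l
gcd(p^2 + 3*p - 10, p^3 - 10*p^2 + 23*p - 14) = p - 2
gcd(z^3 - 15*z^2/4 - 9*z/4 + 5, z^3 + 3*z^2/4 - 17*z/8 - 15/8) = z + 5/4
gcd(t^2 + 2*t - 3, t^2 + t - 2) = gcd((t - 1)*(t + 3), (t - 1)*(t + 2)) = t - 1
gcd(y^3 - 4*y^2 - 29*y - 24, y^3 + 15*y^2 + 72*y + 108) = y + 3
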